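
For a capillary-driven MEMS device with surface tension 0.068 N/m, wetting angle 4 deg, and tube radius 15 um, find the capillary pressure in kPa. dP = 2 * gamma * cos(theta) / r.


Step 1: cos(4 deg) = 0.9976
Step 2: Convert r to m: r = 15e-6 m
Step 3: dP = 2 * 0.068 * 0.9976 / 15e-6 = 9044.9 Pa
Step 4: Convert Pa to kPa (divide by 1000).
dP = 9.04 kPa


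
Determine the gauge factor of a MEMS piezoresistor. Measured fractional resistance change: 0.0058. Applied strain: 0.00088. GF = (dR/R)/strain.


Step 1: Identify values.
dR/R = 0.0058, strain = 0.00088
Step 2: GF = (dR/R) / strain = 0.0058 / 0.00088
GF = 6.6


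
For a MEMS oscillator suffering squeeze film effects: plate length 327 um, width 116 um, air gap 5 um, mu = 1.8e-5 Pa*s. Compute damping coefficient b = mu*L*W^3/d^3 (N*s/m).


Step 1: Convert to SI.
L = 327e-6 m, W = 116e-6 m, d = 5e-6 m
Step 2: W^3 = (116e-6)^3 = 1.56e-12 m^3
Step 3: d^3 = (5e-6)^3 = 1.25e-16 m^3
Step 4: b = 1.8e-5 * 327e-6 * 1.56e-12 / 1.25e-16
b = 7.35e-05 N*s/m


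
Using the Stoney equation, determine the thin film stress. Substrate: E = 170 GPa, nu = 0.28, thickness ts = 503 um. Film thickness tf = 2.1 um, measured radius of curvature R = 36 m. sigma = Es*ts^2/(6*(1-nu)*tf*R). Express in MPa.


Step 1: Compute numerator: Es * ts^2 = 170 * 503^2 = 43011530 (GPa*um^2)
Step 2: Compute denominator (R in um): 6*(1-nu)*tf*R = 6*0.72*2.1*36e6 = 326592000.0 (um^2)
Step 3: sigma (GPa) = 43011530 / 326592000.0 = 1.31698e-01 GPa
Step 4: Convert to MPa (x1000): sigma = 131.7 MPa


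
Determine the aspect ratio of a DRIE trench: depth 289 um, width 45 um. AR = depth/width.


Step 1: AR = depth / width
Step 2: AR = 289 / 45
AR = 6.4


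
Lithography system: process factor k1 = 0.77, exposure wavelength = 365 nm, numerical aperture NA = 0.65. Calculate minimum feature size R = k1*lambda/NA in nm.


Step 1: Identify values: k1 = 0.77, lambda = 365 nm, NA = 0.65
Step 2: R = k1 * lambda / NA
R = 0.77 * 365 / 0.65
R = 432.4 nm


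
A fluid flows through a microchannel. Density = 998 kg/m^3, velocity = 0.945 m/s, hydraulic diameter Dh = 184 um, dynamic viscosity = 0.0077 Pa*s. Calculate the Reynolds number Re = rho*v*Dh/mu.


Step 1: Convert Dh to meters: Dh = 184e-6 m
Step 2: Re = rho * v * Dh / mu
Re = 998 * 0.945 * 184e-6 / 0.0077
Re = 22.537


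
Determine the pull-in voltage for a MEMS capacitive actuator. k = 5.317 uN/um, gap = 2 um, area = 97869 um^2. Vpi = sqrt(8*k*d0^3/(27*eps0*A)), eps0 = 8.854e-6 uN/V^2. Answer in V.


Step 1: Compute numerator: 8 * k * d0^3 = 8 * 5.317 * 2^3 = 340.288
Step 2: Compute denominator: 27 * eps0 * A = 27 * 8.854e-6 * 97869 = 23.396367
Step 3: Vpi = sqrt(340.288 / 23.396367)
Vpi = 3.81 V


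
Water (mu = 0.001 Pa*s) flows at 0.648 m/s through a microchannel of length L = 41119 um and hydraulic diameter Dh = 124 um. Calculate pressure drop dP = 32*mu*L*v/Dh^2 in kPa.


Step 1: Convert to SI: L = 41119e-6 m, Dh = 124e-6 m
Step 2: dP = 32 * 0.001 * 41119e-6 * 0.648 / (124e-6)^2
Step 3: dP = 55452.89 Pa
Step 4: Convert to kPa: dP = 55.45 kPa


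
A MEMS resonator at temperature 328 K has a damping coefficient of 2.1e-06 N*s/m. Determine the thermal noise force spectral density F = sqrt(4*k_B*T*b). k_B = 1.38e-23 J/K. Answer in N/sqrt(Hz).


Step 1: Compute 4 * k_B * T * b
= 4 * 1.38e-23 * 328 * 2.1e-06
= 3.8022e-26 N^2/Hz
Step 2: F_noise = sqrt(3.8022e-26)
F_noise = 1.95e-13 N/sqrt(Hz)


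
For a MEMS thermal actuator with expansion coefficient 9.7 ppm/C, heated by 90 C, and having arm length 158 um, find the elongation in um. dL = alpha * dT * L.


Step 1: Convert CTE: alpha = 9.7 ppm/C = 9.7e-6 /C
Step 2: dL = 9.7e-6 * 90 * 158
dL = 0.1379 um


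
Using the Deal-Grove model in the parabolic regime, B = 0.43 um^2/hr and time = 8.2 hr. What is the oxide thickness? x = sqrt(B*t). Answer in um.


Step 1: Compute B*t = 0.43 * 8.2 = 3.526
Step 2: x = sqrt(3.526)
x = 1.878 um


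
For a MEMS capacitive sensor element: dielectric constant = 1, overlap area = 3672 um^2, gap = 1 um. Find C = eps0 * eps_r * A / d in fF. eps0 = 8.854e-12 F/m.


Step 1: Convert area to m^2: A = 3672e-12 m^2
Step 2: Convert gap to m: d = 1e-6 m
Step 3: C = eps0 * eps_r * A / d
C = 8.854e-12 * 1 * 3672e-12 / 1e-6
Step 4: Convert to fF (multiply by 1e15).
C = 32.51 fF


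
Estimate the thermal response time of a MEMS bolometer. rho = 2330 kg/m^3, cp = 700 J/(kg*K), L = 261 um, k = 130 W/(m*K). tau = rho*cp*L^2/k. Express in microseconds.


Step 1: Convert L to m: L = 261e-6 m
Step 2: L^2 = (261e-6)^2 = 6.8121e-08 m^2
Step 3: tau = 2330 * 700 * 6.8121e-08 / 130 = 8.5465655e-04 s
Step 4: Convert to microseconds (multiply by 1e6).
tau = 854.657 us


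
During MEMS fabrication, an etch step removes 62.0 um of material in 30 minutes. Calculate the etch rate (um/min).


Step 1: Etch rate = depth / time
Step 2: rate = 62.0 / 30
rate = 2.067 um/min


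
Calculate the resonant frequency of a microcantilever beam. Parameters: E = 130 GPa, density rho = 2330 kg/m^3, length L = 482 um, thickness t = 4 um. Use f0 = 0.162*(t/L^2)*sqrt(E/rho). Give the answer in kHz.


Step 1: Convert units to SI.
t_SI = 4e-6 m, L_SI = 482e-6 m
Step 2: Calculate sqrt(E/rho).
sqrt(130e9 / 2330) = 7469.54 m/s
Step 3: Compute f0.
f0 = 0.162 * 4e-6 / (482e-6)^2 * 7469.54 = 20834.1 Hz = 20.83 kHz


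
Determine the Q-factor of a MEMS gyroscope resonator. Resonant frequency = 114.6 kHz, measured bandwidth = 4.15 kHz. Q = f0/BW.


Step 1: Q = f0 / bandwidth
Step 2: Q = 114.6 / 4.15
Q = 27.6


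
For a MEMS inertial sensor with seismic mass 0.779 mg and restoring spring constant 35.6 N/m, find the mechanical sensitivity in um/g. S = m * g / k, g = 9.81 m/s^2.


Step 1: Convert mass: m = 0.779 mg = 7.79e-07 kg
Step 2: S = m * g / k = 7.79e-07 * 9.81 / 35.6
Step 3: S = 2.15e-07 m/g
Step 4: Convert to um/g: S = 0.215 um/g


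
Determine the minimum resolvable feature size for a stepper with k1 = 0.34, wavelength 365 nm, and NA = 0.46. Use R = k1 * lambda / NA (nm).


Step 1: Identify values: k1 = 0.34, lambda = 365 nm, NA = 0.46
Step 2: R = k1 * lambda / NA
R = 0.34 * 365 / 0.46
R = 269.8 nm


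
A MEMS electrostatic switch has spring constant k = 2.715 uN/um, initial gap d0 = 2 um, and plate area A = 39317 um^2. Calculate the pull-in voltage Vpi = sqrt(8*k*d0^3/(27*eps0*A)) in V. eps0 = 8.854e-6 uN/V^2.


Step 1: Compute numerator: 8 * k * d0^3 = 8 * 2.715 * 2^3 = 173.76
Step 2: Compute denominator: 27 * eps0 * A = 27 * 8.854e-6 * 39317 = 9.399043
Step 3: Vpi = sqrt(173.76 / 9.399043)
Vpi = 4.3 V


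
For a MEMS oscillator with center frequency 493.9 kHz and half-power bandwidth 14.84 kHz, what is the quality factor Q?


Step 1: Q = f0 / bandwidth
Step 2: Q = 493.9 / 14.84
Q = 33.3


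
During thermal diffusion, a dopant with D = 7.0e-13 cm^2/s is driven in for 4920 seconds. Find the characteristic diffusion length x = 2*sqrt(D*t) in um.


Step 1: Compute D*t = 7.0e-13 * 4920 = 3.444e-09 cm^2
Step 2: sqrt(D*t) = 5.86856e-05 cm
Step 3: x = 2 * 5.86856e-05 cm = 1.173712e-04 cm
Step 4: Convert to um (1 cm = 1e4 um): x = 1.174 um


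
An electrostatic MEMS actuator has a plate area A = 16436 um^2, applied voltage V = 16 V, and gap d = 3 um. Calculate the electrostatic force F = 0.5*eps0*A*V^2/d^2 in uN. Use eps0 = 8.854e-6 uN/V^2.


Step 1: Identify parameters.
eps0 = 8.854e-6 uN/V^2, A = 16436 um^2, V = 16 V, d = 3 um
Step 2: Compute V^2 = 16^2 = 256
Step 3: Compute d^2 = 3^2 = 9
Step 4: F = 0.5 * 8.854e-6 * 16436 * 256 / 9
F = 2.07 uN


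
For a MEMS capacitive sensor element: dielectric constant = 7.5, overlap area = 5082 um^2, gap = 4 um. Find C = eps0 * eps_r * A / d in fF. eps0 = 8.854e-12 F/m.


Step 1: Convert area to m^2: A = 5082e-12 m^2
Step 2: Convert gap to m: d = 4e-6 m
Step 3: C = eps0 * eps_r * A / d
C = 8.854e-12 * 7.5 * 5082e-12 / 4e-6
Step 4: Convert to fF (multiply by 1e15).
C = 84.37 fF


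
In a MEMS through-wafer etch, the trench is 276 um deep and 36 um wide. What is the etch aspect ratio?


Step 1: AR = depth / width
Step 2: AR = 276 / 36
AR = 7.7


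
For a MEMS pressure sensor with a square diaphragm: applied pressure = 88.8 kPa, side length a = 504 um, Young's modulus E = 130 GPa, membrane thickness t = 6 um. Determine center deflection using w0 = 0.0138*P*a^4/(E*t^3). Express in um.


Step 1: Convert pressure to compatible units (E is in GPa, so P in GPa).
P = 88.8 kPa = 88.8e-6 GPa
Step 2: Compute numerator: 0.0138 * P * a^4.
a^4 = 504^4 = 64524128256
numerator = 0.0138 * 88.8e-6 * 64524128256 = 7.907045e+04
Step 3: Compute denominator: E * t^3 = 130 * 6^3 = 28080
Step 4: w0 = numerator / denominator = 7.907045e+04 / 28080 = 2.8159 um


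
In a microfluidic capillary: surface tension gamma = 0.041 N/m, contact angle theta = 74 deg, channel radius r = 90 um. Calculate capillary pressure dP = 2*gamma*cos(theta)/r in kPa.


Step 1: cos(74 deg) = 0.2756
Step 2: Convert r to m: r = 90e-6 m
Step 3: dP = 2 * 0.041 * 0.2756 / 90e-6 = 251.1 Pa
Step 4: Convert Pa to kPa (divide by 1000).
dP = 0.25 kPa


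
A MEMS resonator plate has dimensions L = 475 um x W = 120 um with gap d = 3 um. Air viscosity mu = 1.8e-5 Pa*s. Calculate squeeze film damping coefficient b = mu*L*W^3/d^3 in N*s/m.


Step 1: Convert to SI.
L = 475e-6 m, W = 120e-6 m, d = 3e-6 m
Step 2: W^3 = (120e-6)^3 = 1.73e-12 m^3
Step 3: d^3 = (3e-6)^3 = 2.70e-17 m^3
Step 4: b = 1.8e-5 * 475e-6 * 1.73e-12 / 2.70e-17
b = 5.47e-04 N*s/m


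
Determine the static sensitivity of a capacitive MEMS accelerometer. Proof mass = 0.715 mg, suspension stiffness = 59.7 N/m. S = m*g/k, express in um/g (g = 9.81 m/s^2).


Step 1: Convert mass: m = 0.715 mg = 7.15e-07 kg
Step 2: S = m * g / k = 7.15e-07 * 9.81 / 59.7
Step 3: S = 1.17e-07 m/g
Step 4: Convert to um/g: S = 0.117 um/g


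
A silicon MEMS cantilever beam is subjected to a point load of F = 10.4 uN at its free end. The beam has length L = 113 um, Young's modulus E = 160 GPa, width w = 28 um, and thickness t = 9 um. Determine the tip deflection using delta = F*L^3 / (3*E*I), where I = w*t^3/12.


Step 1: Calculate the second moment of area.
I = w * t^3 / 12 = 28 * 9^3 / 12 = 1701.0 um^4
Step 2: Convert E to consistent units (1 GPa = 1000 uN/um^2).
E = 160 GPa = 160000 uN/um^2
Step 3: Calculate tip deflection.
delta = F * L^3 / (3 * E * I)
delta = 10.4 * 113^3 / (3 * 160000 * 1701.0)
delta = 0.0184 um


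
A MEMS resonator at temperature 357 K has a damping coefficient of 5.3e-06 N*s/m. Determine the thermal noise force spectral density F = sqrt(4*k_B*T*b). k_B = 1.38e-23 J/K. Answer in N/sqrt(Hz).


Step 1: Compute 4 * k_B * T * b
= 4 * 1.38e-23 * 357 * 5.3e-06
= 1.0444e-25 N^2/Hz
Step 2: F_noise = sqrt(1.0444e-25)
F_noise = 3.23e-13 N/sqrt(Hz)


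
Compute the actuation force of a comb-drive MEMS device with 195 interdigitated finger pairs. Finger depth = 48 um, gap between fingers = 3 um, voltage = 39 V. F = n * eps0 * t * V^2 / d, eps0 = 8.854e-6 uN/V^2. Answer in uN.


Step 1: Parameters: n=195, eps0=8.854e-6 uN/V^2, t=48 um, V=39 V, d=3 um
Step 2: V^2 = 1521
Step 3: F = 195 * 8.854e-6 * 48 * 1521 / 3
F = 42.017 uN


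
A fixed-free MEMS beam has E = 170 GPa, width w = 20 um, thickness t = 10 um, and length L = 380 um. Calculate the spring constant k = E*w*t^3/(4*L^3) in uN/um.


Step 1: Convert E to consistent units (1 GPa = 1000 uN/um^2).
E = 170 GPa = 170000 uN/um^2
Step 2: Compute t^3 = 10^3 = 1000
Step 3: Compute L^3 = 380^3 = 54872000
Step 4: k = 170000 * 20 * 1000 / (4 * 54872000)
k = 15.4906 uN/um


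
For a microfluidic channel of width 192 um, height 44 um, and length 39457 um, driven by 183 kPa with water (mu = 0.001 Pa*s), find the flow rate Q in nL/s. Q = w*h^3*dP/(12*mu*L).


Step 1: Convert all dimensions to SI (meters).
w = 192e-6 m, h = 44e-6 m, L = 39457e-6 m, dP = 183e3 Pa
Step 2: Q = w * h^3 * dP / (12 * mu * L)
Q = 192e-6 * (44e-6)^3 * 183e3 / (12 * 0.001 * 39457e-6) = 6.3212802e-09 m^3/s
Step 3: Convert Q from m^3/s to nL/s (1 m^3 = 1e12 nL, so multiply by 1e12).
Q = 6321.28 nL/s


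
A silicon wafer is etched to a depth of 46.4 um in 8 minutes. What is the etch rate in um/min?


Step 1: Etch rate = depth / time
Step 2: rate = 46.4 / 8
rate = 5.8 um/min


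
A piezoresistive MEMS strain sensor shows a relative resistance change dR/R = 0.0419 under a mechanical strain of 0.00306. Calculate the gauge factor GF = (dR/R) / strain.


Step 1: Identify values.
dR/R = 0.0419, strain = 0.00306
Step 2: GF = (dR/R) / strain = 0.0419 / 0.00306
GF = 13.7


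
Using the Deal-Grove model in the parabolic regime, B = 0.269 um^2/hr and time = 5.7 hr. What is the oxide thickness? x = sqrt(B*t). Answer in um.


Step 1: Compute B*t = 0.269 * 5.7 = 1.5333
Step 2: x = sqrt(1.5333)
x = 1.238 um


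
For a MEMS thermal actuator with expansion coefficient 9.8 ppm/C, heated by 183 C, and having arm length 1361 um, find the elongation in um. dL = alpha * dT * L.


Step 1: Convert CTE: alpha = 9.8 ppm/C = 9.8e-6 /C
Step 2: dL = 9.8e-6 * 183 * 1361
dL = 2.4408 um


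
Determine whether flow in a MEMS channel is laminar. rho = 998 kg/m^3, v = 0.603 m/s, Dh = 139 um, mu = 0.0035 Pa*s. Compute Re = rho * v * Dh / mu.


Step 1: Convert Dh to meters: Dh = 139e-6 m
Step 2: Re = rho * v * Dh / mu
Re = 998 * 0.603 * 139e-6 / 0.0035
Re = 23.9
Since Re = 23.9 is below ~2300, the flow is laminar.


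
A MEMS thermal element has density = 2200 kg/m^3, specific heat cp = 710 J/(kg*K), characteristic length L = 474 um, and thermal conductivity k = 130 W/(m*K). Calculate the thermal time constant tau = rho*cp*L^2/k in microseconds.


Step 1: Convert L to m: L = 474e-6 m
Step 2: L^2 = (474e-6)^2 = 2.24676e-07 m^2
Step 3: tau = 2200 * 710 * 2.24676e-07 / 130 = 2.69956855e-03 s
Step 4: Convert to microseconds (multiply by 1e6).
tau = 2699.569 us


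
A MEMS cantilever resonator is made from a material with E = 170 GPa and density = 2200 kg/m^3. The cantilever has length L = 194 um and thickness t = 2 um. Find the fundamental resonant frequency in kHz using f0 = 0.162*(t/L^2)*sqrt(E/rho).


Step 1: Convert units to SI.
t_SI = 2e-6 m, L_SI = 194e-6 m
Step 2: Calculate sqrt(E/rho).
sqrt(170e9 / 2200) = 8790.49 m/s
Step 3: Compute f0.
f0 = 0.162 * 2e-6 / (194e-6)^2 * 8790.49 = 75675.4 Hz = 75.68 kHz


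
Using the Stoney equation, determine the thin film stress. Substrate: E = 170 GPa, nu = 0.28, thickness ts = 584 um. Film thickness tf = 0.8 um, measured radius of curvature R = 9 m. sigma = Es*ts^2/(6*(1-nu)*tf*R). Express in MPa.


Step 1: Compute numerator: Es * ts^2 = 170 * 584^2 = 57979520 (GPa*um^2)
Step 2: Compute denominator (R in um): 6*(1-nu)*tf*R = 6*0.72*0.8*9e6 = 31104000.0 (um^2)
Step 3: sigma (GPa) = 57979520 / 31104000.0 = 1.864053e+00 GPa
Step 4: Convert to MPa (x1000): sigma = 1864.1 MPa


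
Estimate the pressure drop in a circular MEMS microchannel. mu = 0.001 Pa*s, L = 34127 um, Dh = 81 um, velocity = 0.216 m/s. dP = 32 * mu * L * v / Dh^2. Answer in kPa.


Step 1: Convert to SI: L = 34127e-6 m, Dh = 81e-6 m
Step 2: dP = 32 * 0.001 * 34127e-6 * 0.216 / (81e-6)^2
Step 3: dP = 35952.72 Pa
Step 4: Convert to kPa: dP = 35.95 kPa


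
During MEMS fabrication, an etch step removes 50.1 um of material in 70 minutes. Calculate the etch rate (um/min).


Step 1: Etch rate = depth / time
Step 2: rate = 50.1 / 70
rate = 0.716 um/min


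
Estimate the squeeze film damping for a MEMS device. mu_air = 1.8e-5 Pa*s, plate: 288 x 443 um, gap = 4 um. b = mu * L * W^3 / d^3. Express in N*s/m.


Step 1: Convert to SI.
L = 288e-6 m, W = 443e-6 m, d = 4e-6 m
Step 2: W^3 = (443e-6)^3 = 8.69e-11 m^3
Step 3: d^3 = (4e-6)^3 = 6.40e-17 m^3
Step 4: b = 1.8e-5 * 288e-6 * 8.69e-11 / 6.40e-17
b = 7.04e-03 N*s/m


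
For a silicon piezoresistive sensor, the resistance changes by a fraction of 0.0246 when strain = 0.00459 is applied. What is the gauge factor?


Step 1: Identify values.
dR/R = 0.0246, strain = 0.00459
Step 2: GF = (dR/R) / strain = 0.0246 / 0.00459
GF = 5.4


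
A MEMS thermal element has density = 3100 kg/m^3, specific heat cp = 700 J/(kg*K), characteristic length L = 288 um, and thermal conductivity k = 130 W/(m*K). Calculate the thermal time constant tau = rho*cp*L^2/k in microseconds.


Step 1: Convert L to m: L = 288e-6 m
Step 2: L^2 = (288e-6)^2 = 8.2944e-08 m^2
Step 3: tau = 3100 * 700 * 8.2944e-08 / 130 = 1.38452677e-03 s
Step 4: Convert to microseconds (multiply by 1e6).
tau = 1384.527 us


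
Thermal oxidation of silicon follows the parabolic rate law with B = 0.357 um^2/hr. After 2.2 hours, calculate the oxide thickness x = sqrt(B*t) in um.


Step 1: Compute B*t = 0.357 * 2.2 = 0.7854
Step 2: x = sqrt(0.7854)
x = 0.886 um


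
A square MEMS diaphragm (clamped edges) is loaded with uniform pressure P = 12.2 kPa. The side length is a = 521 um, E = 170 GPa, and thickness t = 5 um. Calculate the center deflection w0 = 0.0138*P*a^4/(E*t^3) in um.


Step 1: Convert pressure to compatible units (E is in GPa, so P in GPa).
P = 12.2 kPa = 12.2e-6 GPa
Step 2: Compute numerator: 0.0138 * P * a^4.
a^4 = 521^4 = 73680216481
numerator = 0.0138 * 12.2e-6 * 73680216481 = 1.24048e+04
Step 3: Compute denominator: E * t^3 = 170 * 5^3 = 21250
Step 4: w0 = numerator / denominator = 1.24048e+04 / 21250 = 0.5838 um


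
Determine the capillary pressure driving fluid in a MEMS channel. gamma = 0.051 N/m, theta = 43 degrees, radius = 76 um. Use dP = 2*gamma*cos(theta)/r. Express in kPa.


Step 1: cos(43 deg) = 0.7314
Step 2: Convert r to m: r = 76e-6 m
Step 3: dP = 2 * 0.051 * 0.7314 / 76e-6 = 981.6 Pa
Step 4: Convert Pa to kPa (divide by 1000).
dP = 0.98 kPa


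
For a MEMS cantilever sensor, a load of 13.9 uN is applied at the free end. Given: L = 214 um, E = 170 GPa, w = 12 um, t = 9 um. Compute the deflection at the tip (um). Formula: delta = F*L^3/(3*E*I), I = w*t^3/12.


Step 1: Calculate the second moment of area.
I = w * t^3 / 12 = 12 * 9^3 / 12 = 729.0 um^4
Step 2: Convert E to consistent units (1 GPa = 1000 uN/um^2).
E = 170 GPa = 170000 uN/um^2
Step 3: Calculate tip deflection.
delta = F * L^3 / (3 * E * I)
delta = 13.9 * 214^3 / (3 * 170000 * 729.0)
delta = 0.3664 um


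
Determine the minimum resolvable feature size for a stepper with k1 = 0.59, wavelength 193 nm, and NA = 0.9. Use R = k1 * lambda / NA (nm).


Step 1: Identify values: k1 = 0.59, lambda = 193 nm, NA = 0.9
Step 2: R = k1 * lambda / NA
R = 0.59 * 193 / 0.9
R = 126.5 nm


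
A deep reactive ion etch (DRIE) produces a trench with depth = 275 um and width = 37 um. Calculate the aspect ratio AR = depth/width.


Step 1: AR = depth / width
Step 2: AR = 275 / 37
AR = 7.4


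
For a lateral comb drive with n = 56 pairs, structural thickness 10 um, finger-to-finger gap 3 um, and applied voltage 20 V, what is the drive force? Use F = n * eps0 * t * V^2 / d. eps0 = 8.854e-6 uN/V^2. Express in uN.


Step 1: Parameters: n=56, eps0=8.854e-6 uN/V^2, t=10 um, V=20 V, d=3 um
Step 2: V^2 = 400
Step 3: F = 56 * 8.854e-6 * 10 * 400 / 3
F = 0.661 uN


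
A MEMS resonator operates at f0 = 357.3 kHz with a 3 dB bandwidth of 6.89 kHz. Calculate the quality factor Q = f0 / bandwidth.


Step 1: Q = f0 / bandwidth
Step 2: Q = 357.3 / 6.89
Q = 51.9


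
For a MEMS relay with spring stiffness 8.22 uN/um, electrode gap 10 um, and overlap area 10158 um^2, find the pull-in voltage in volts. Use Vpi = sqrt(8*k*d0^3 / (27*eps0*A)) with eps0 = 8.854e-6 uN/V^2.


Step 1: Compute numerator: 8 * k * d0^3 = 8 * 8.22 * 10^3 = 65760.0
Step 2: Compute denominator: 27 * eps0 * A = 27 * 8.854e-6 * 10158 = 2.428351
Step 3: Vpi = sqrt(65760.0 / 2.428351)
Vpi = 164.56 V


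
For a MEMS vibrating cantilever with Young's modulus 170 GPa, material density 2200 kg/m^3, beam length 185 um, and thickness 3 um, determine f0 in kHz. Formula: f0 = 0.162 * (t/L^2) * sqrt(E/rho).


Step 1: Convert units to SI.
t_SI = 3e-6 m, L_SI = 185e-6 m
Step 2: Calculate sqrt(E/rho).
sqrt(170e9 / 2200) = 8790.49 m/s
Step 3: Compute f0.
f0 = 0.162 * 3e-6 / (185e-6)^2 * 8790.49 = 124826.2 Hz = 124.83 kHz


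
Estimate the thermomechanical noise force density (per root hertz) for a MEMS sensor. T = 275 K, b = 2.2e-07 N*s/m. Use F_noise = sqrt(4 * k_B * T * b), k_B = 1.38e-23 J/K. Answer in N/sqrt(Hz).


Step 1: Compute 4 * k_B * T * b
= 4 * 1.38e-23 * 275 * 2.2e-07
= 3.3396e-27 N^2/Hz
Step 2: F_noise = sqrt(3.3396e-27)
F_noise = 5.78e-14 N/sqrt(Hz)


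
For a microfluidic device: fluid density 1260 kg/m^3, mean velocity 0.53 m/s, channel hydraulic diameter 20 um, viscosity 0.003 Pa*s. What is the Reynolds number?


Step 1: Convert Dh to meters: Dh = 20e-6 m
Step 2: Re = rho * v * Dh / mu
Re = 1260 * 0.53 * 20e-6 / 0.003
Re = 4.452


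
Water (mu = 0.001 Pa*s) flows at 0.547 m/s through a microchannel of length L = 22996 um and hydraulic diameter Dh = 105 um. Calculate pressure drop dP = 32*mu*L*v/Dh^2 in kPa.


Step 1: Convert to SI: L = 22996e-6 m, Dh = 105e-6 m
Step 2: dP = 32 * 0.001 * 22996e-6 * 0.547 / (105e-6)^2
Step 3: dP = 36509.93 Pa
Step 4: Convert to kPa: dP = 36.51 kPa


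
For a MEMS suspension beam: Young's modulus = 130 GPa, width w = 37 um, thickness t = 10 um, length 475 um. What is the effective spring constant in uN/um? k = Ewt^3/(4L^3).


Step 1: Convert E to consistent units (1 GPa = 1000 uN/um^2).
E = 130 GPa = 130000 uN/um^2
Step 2: Compute t^3 = 10^3 = 1000
Step 3: Compute L^3 = 475^3 = 107171875
Step 4: k = 130000 * 37 * 1000 / (4 * 107171875)
k = 11.2203 uN/um


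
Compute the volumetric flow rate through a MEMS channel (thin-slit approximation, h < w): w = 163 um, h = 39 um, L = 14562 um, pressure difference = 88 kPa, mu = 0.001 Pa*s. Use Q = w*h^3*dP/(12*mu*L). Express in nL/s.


Step 1: Convert all dimensions to SI (meters).
w = 163e-6 m, h = 39e-6 m, L = 14562e-6 m, dP = 88e3 Pa
Step 2: Q = w * h^3 * dP / (12 * mu * L)
Q = 163e-6 * (39e-6)^3 * 88e3 / (12 * 0.001 * 14562e-6) = 4.86924722e-09 m^3/s
Step 3: Convert Q from m^3/s to nL/s (1 m^3 = 1e12 nL, so multiply by 1e12).
Q = 4869.247 nL/s


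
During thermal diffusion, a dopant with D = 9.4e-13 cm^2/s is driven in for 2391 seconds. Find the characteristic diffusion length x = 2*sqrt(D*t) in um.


Step 1: Compute D*t = 9.4e-13 * 2391 = 2.24754e-09 cm^2
Step 2: sqrt(D*t) = 4.7408e-05 cm
Step 3: x = 2 * 4.7408e-05 cm = 9.4816e-05 cm
Step 4: Convert to um (1 cm = 1e4 um): x = 0.948 um


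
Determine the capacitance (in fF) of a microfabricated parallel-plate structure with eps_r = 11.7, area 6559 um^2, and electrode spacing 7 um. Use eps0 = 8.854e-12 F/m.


Step 1: Convert area to m^2: A = 6559e-12 m^2
Step 2: Convert gap to m: d = 7e-6 m
Step 3: C = eps0 * eps_r * A / d
C = 8.854e-12 * 11.7 * 6559e-12 / 7e-6
Step 4: Convert to fF (multiply by 1e15).
C = 97.07 fF


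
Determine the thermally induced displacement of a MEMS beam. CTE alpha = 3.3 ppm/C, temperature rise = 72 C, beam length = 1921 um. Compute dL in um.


Step 1: Convert CTE: alpha = 3.3 ppm/C = 3.3e-6 /C
Step 2: dL = 3.3e-6 * 72 * 1921
dL = 0.4564 um


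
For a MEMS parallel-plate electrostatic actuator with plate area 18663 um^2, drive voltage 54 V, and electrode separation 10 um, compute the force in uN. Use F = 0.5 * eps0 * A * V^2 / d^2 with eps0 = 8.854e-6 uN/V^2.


Step 1: Identify parameters.
eps0 = 8.854e-6 uN/V^2, A = 18663 um^2, V = 54 V, d = 10 um
Step 2: Compute V^2 = 54^2 = 2916
Step 3: Compute d^2 = 10^2 = 100
Step 4: F = 0.5 * 8.854e-6 * 18663 * 2916 / 100
F = 2.409 uN


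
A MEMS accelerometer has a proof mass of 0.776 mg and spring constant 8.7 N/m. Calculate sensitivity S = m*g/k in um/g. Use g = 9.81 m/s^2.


Step 1: Convert mass: m = 0.776 mg = 7.76e-07 kg
Step 2: S = m * g / k = 7.76e-07 * 9.81 / 8.7
Step 3: S = 8.75e-07 m/g
Step 4: Convert to um/g: S = 0.875 um/g


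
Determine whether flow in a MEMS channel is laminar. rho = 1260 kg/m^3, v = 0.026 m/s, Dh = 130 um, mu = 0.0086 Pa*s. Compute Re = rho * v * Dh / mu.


Step 1: Convert Dh to meters: Dh = 130e-6 m
Step 2: Re = rho * v * Dh / mu
Re = 1260 * 0.026 * 130e-6 / 0.0086
Re = 0.495
Since Re = 0.495 is below ~2300, the flow is laminar.


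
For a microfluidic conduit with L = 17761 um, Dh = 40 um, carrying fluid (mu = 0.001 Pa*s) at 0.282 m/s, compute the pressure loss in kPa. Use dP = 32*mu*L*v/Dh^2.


Step 1: Convert to SI: L = 17761e-6 m, Dh = 40e-6 m
Step 2: dP = 32 * 0.001 * 17761e-6 * 0.282 / (40e-6)^2
Step 3: dP = 100172.04 Pa
Step 4: Convert to kPa: dP = 100.17 kPa


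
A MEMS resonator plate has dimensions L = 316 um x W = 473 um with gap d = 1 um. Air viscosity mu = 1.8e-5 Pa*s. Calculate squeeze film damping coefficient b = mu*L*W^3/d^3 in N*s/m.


Step 1: Convert to SI.
L = 316e-6 m, W = 473e-6 m, d = 1e-6 m
Step 2: W^3 = (473e-6)^3 = 1.06e-10 m^3
Step 3: d^3 = (1e-6)^3 = 1.00e-18 m^3
Step 4: b = 1.8e-5 * 316e-6 * 1.06e-10 / 1.00e-18
b = 6.02e-01 N*s/m


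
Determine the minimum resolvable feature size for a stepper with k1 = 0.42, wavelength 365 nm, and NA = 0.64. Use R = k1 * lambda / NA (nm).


Step 1: Identify values: k1 = 0.42, lambda = 365 nm, NA = 0.64
Step 2: R = k1 * lambda / NA
R = 0.42 * 365 / 0.64
R = 239.5 nm


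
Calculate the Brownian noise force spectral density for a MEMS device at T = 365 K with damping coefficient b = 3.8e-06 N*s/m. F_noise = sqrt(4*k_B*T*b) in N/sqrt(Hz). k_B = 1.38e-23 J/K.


Step 1: Compute 4 * k_B * T * b
= 4 * 1.38e-23 * 365 * 3.8e-06
= 7.6562e-26 N^2/Hz
Step 2: F_noise = sqrt(7.6562e-26)
F_noise = 2.77e-13 N/sqrt(Hz)


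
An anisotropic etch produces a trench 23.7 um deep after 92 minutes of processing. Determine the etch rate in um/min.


Step 1: Etch rate = depth / time
Step 2: rate = 23.7 / 92
rate = 0.258 um/min


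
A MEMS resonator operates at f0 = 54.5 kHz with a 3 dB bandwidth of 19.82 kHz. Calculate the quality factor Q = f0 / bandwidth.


Step 1: Q = f0 / bandwidth
Step 2: Q = 54.5 / 19.82
Q = 2.7


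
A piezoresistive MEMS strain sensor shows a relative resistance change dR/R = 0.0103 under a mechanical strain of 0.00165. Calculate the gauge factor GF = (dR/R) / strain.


Step 1: Identify values.
dR/R = 0.0103, strain = 0.00165
Step 2: GF = (dR/R) / strain = 0.0103 / 0.00165
GF = 6.2


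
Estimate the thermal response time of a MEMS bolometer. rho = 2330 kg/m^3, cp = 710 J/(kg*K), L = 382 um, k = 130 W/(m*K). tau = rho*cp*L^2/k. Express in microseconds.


Step 1: Convert L to m: L = 382e-6 m
Step 2: L^2 = (382e-6)^2 = 1.45924e-07 m^2
Step 3: tau = 2330 * 710 * 1.45924e-07 / 130 = 1.85693902e-03 s
Step 4: Convert to microseconds (multiply by 1e6).
tau = 1856.939 us


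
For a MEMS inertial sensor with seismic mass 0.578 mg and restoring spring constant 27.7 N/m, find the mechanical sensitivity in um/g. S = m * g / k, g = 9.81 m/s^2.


Step 1: Convert mass: m = 0.578 mg = 5.78e-07 kg
Step 2: S = m * g / k = 5.78e-07 * 9.81 / 27.7
Step 3: S = 2.05e-07 m/g
Step 4: Convert to um/g: S = 0.205 um/g


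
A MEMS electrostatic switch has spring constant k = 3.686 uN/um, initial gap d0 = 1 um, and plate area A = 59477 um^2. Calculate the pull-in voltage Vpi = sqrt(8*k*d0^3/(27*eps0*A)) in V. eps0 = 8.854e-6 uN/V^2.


Step 1: Compute numerator: 8 * k * d0^3 = 8 * 3.686 * 1^3 = 29.488
Step 2: Compute denominator: 27 * eps0 * A = 27 * 8.854e-6 * 59477 = 14.218453
Step 3: Vpi = sqrt(29.488 / 14.218453)
Vpi = 1.44 V


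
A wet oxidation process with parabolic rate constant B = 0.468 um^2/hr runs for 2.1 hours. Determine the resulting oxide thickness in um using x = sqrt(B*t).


Step 1: Compute B*t = 0.468 * 2.1 = 0.9828
Step 2: x = sqrt(0.9828)
x = 0.991 um


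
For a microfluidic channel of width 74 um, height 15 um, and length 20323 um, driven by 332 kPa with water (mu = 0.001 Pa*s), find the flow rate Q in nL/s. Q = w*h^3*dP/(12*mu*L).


Step 1: Convert all dimensions to SI (meters).
w = 74e-6 m, h = 15e-6 m, L = 20323e-6 m, dP = 332e3 Pa
Step 2: Q = w * h^3 * dP / (12 * mu * L)
Q = 74e-6 * (15e-6)^3 * 332e3 / (12 * 0.001 * 20323e-6) = 3.3999656e-10 m^3/s
Step 3: Convert Q from m^3/s to nL/s (1 m^3 = 1e12 nL, so multiply by 1e12).
Q = 339.997 nL/s


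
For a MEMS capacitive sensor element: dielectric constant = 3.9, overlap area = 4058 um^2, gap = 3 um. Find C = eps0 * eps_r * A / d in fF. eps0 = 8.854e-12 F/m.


Step 1: Convert area to m^2: A = 4058e-12 m^2
Step 2: Convert gap to m: d = 3e-6 m
Step 3: C = eps0 * eps_r * A / d
C = 8.854e-12 * 3.9 * 4058e-12 / 3e-6
Step 4: Convert to fF (multiply by 1e15).
C = 46.71 fF


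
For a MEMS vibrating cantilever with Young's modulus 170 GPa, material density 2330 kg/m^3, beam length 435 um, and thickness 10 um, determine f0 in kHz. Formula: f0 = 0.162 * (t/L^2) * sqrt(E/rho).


Step 1: Convert units to SI.
t_SI = 10e-6 m, L_SI = 435e-6 m
Step 2: Calculate sqrt(E/rho).
sqrt(170e9 / 2330) = 8541.74 m/s
Step 3: Compute f0.
f0 = 0.162 * 10e-6 / (435e-6)^2 * 8541.74 = 73127.9 Hz = 73.13 kHz


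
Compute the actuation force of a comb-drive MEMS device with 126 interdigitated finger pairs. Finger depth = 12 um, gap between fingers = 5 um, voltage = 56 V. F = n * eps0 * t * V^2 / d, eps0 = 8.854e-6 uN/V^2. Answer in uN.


Step 1: Parameters: n=126, eps0=8.854e-6 uN/V^2, t=12 um, V=56 V, d=5 um
Step 2: V^2 = 3136
Step 3: F = 126 * 8.854e-6 * 12 * 3136 / 5
F = 8.396 uN


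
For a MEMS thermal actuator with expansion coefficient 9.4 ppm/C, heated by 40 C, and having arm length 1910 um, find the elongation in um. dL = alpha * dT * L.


Step 1: Convert CTE: alpha = 9.4 ppm/C = 9.4e-6 /C
Step 2: dL = 9.4e-6 * 40 * 1910
dL = 0.7182 um


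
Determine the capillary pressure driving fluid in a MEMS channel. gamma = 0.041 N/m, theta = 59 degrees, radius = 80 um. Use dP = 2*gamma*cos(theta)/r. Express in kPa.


Step 1: cos(59 deg) = 0.515
Step 2: Convert r to m: r = 80e-6 m
Step 3: dP = 2 * 0.041 * 0.515 / 80e-6 = 527.9 Pa
Step 4: Convert Pa to kPa (divide by 1000).
dP = 0.53 kPa


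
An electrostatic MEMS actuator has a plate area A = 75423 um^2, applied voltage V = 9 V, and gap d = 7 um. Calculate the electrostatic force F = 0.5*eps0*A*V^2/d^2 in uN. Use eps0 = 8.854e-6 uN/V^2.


Step 1: Identify parameters.
eps0 = 8.854e-6 uN/V^2, A = 75423 um^2, V = 9 V, d = 7 um
Step 2: Compute V^2 = 9^2 = 81
Step 3: Compute d^2 = 7^2 = 49
Step 4: F = 0.5 * 8.854e-6 * 75423 * 81 / 49
F = 0.552 uN


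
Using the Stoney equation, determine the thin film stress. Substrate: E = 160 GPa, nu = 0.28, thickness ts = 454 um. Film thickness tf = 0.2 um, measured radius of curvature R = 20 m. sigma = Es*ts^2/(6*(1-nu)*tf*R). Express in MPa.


Step 1: Compute numerator: Es * ts^2 = 160 * 454^2 = 32978560 (GPa*um^2)
Step 2: Compute denominator (R in um): 6*(1-nu)*tf*R = 6*0.72*0.2*20e6 = 17280000.0 (um^2)
Step 3: sigma (GPa) = 32978560 / 17280000.0 = 1.908481e+00 GPa
Step 4: Convert to MPa (x1000): sigma = 1908.5 MPa


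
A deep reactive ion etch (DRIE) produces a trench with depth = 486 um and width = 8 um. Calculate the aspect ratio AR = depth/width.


Step 1: AR = depth / width
Step 2: AR = 486 / 8
AR = 60.8


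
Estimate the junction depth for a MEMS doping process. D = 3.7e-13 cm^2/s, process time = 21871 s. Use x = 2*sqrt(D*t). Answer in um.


Step 1: Compute D*t = 3.7e-13 * 21871 = 8.09227e-09 cm^2
Step 2: sqrt(D*t) = 8.9957e-05 cm
Step 3: x = 2 * 8.9957e-05 cm = 1.79914e-04 cm
Step 4: Convert to um (1 cm = 1e4 um): x = 1.799 um


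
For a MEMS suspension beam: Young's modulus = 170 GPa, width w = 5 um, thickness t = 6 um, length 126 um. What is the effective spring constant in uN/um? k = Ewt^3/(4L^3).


Step 1: Convert E to consistent units (1 GPa = 1000 uN/um^2).
E = 170 GPa = 170000 uN/um^2
Step 2: Compute t^3 = 6^3 = 216
Step 3: Compute L^3 = 126^3 = 2000376
Step 4: k = 170000 * 5 * 216 / (4 * 2000376)
k = 22.9457 uN/um


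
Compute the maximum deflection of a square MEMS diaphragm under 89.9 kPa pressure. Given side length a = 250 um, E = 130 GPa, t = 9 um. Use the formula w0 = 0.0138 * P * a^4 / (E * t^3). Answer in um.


Step 1: Convert pressure to compatible units (E is in GPa, so P in GPa).
P = 89.9 kPa = 89.9e-6 GPa
Step 2: Compute numerator: 0.0138 * P * a^4.
a^4 = 250^4 = 3906250000
numerator = 0.0138 * 89.9e-6 * 3906250000 = 4.8462e+03
Step 3: Compute denominator: E * t^3 = 130 * 9^3 = 94770
Step 4: w0 = numerator / denominator = 4.8462e+03 / 94770 = 0.0511 um


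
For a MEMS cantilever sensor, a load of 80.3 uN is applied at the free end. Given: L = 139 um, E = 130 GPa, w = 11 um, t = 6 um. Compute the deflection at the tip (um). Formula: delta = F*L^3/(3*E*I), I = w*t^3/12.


Step 1: Calculate the second moment of area.
I = w * t^3 / 12 = 11 * 6^3 / 12 = 198.0 um^4
Step 2: Convert E to consistent units (1 GPa = 1000 uN/um^2).
E = 130 GPa = 130000 uN/um^2
Step 3: Calculate tip deflection.
delta = F * L^3 / (3 * E * I)
delta = 80.3 * 139^3 / (3 * 130000 * 198.0)
delta = 2.7927 um


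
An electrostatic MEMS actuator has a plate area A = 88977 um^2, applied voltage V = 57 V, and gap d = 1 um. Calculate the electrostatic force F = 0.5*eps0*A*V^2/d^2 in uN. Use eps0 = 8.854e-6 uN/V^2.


Step 1: Identify parameters.
eps0 = 8.854e-6 uN/V^2, A = 88977 um^2, V = 57 V, d = 1 um
Step 2: Compute V^2 = 57^2 = 3249
Step 3: Compute d^2 = 1^2 = 1
Step 4: F = 0.5 * 8.854e-6 * 88977 * 3249 / 1
F = 1279.785 uN


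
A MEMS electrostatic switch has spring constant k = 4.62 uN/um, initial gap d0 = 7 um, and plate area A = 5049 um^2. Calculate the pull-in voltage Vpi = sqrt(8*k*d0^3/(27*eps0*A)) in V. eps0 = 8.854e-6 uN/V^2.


Step 1: Compute numerator: 8 * k * d0^3 = 8 * 4.62 * 7^3 = 12677.28
Step 2: Compute denominator: 27 * eps0 * A = 27 * 8.854e-6 * 5049 = 1.207004
Step 3: Vpi = sqrt(12677.28 / 1.207004)
Vpi = 102.48 V


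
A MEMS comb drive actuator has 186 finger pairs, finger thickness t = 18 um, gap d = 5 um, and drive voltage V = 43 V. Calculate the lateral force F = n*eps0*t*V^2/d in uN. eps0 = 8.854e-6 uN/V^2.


Step 1: Parameters: n=186, eps0=8.854e-6 uN/V^2, t=18 um, V=43 V, d=5 um
Step 2: V^2 = 1849
Step 3: F = 186 * 8.854e-6 * 18 * 1849 / 5
F = 10.962 uN


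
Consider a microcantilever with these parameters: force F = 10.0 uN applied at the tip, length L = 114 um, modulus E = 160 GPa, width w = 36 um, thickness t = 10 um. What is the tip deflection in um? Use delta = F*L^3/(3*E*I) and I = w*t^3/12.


Step 1: Calculate the second moment of area.
I = w * t^3 / 12 = 36 * 10^3 / 12 = 3000.0 um^4
Step 2: Convert E to consistent units (1 GPa = 1000 uN/um^2).
E = 160 GPa = 160000 uN/um^2
Step 3: Calculate tip deflection.
delta = F * L^3 / (3 * E * I)
delta = 10.0 * 114^3 / (3 * 160000 * 3000.0)
delta = 0.0103 um


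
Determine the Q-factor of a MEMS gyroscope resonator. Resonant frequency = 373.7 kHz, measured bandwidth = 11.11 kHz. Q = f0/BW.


Step 1: Q = f0 / bandwidth
Step 2: Q = 373.7 / 11.11
Q = 33.6


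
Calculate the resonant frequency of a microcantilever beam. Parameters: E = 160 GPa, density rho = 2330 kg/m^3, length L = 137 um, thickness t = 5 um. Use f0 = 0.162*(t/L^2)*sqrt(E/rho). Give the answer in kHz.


Step 1: Convert units to SI.
t_SI = 5e-6 m, L_SI = 137e-6 m
Step 2: Calculate sqrt(E/rho).
sqrt(160e9 / 2330) = 8286.71 m/s
Step 3: Compute f0.
f0 = 0.162 * 5e-6 / (137e-6)^2 * 8286.71 = 357623.5 Hz = 357.62 kHz


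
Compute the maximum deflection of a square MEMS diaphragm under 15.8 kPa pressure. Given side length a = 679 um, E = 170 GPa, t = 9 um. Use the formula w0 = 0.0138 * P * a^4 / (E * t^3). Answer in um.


Step 1: Convert pressure to compatible units (E is in GPa, so P in GPa).
P = 15.8 kPa = 15.8e-6 GPa
Step 2: Compute numerator: 0.0138 * P * a^4.
a^4 = 679^4 = 212558803681
numerator = 0.0138 * 15.8e-6 * 212558803681 = 4.6346e+04
Step 3: Compute denominator: E * t^3 = 170 * 9^3 = 123930
Step 4: w0 = numerator / denominator = 4.6346e+04 / 123930 = 0.374 um


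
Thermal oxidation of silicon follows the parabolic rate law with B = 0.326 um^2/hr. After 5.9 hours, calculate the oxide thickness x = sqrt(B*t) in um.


Step 1: Compute B*t = 0.326 * 5.9 = 1.9234
Step 2: x = sqrt(1.9234)
x = 1.387 um


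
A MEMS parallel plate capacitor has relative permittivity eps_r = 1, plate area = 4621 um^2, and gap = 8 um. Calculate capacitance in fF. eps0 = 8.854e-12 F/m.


Step 1: Convert area to m^2: A = 4621e-12 m^2
Step 2: Convert gap to m: d = 8e-6 m
Step 3: C = eps0 * eps_r * A / d
C = 8.854e-12 * 1 * 4621e-12 / 8e-6
Step 4: Convert to fF (multiply by 1e15).
C = 5.11 fF


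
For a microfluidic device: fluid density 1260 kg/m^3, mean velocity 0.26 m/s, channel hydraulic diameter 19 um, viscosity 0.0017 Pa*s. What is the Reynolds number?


Step 1: Convert Dh to meters: Dh = 19e-6 m
Step 2: Re = rho * v * Dh / mu
Re = 1260 * 0.26 * 19e-6 / 0.0017
Re = 3.661


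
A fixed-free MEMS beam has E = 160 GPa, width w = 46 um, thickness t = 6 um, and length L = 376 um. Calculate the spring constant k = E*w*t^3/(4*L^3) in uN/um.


Step 1: Convert E to consistent units (1 GPa = 1000 uN/um^2).
E = 160 GPa = 160000 uN/um^2
Step 2: Compute t^3 = 6^3 = 216
Step 3: Compute L^3 = 376^3 = 53157376
Step 4: k = 160000 * 46 * 216 / (4 * 53157376)
k = 7.4767 uN/um


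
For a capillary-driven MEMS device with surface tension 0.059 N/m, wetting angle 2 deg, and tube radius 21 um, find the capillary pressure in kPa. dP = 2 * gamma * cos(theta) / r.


Step 1: cos(2 deg) = 0.9994
Step 2: Convert r to m: r = 21e-6 m
Step 3: dP = 2 * 0.059 * 0.9994 / 21e-6 = 5615.7 Pa
Step 4: Convert Pa to kPa (divide by 1000).
dP = 5.62 kPa


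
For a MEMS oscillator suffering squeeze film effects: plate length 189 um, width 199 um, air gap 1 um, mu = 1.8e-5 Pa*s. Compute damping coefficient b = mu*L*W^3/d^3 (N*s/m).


Step 1: Convert to SI.
L = 189e-6 m, W = 199e-6 m, d = 1e-6 m
Step 2: W^3 = (199e-6)^3 = 7.88e-12 m^3
Step 3: d^3 = (1e-6)^3 = 1.00e-18 m^3
Step 4: b = 1.8e-5 * 189e-6 * 7.88e-12 / 1.00e-18
b = 2.68e-02 N*s/m


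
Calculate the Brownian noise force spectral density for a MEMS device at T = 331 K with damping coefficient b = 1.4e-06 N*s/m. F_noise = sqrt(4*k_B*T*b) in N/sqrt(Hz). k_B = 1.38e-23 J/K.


Step 1: Compute 4 * k_B * T * b
= 4 * 1.38e-23 * 331 * 1.4e-06
= 2.5580e-26 N^2/Hz
Step 2: F_noise = sqrt(2.5580e-26)
F_noise = 1.60e-13 N/sqrt(Hz)


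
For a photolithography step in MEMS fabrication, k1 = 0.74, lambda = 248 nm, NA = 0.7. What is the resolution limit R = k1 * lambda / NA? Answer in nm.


Step 1: Identify values: k1 = 0.74, lambda = 248 nm, NA = 0.7
Step 2: R = k1 * lambda / NA
R = 0.74 * 248 / 0.7
R = 262.2 nm


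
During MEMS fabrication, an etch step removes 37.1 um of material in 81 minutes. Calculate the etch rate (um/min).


Step 1: Etch rate = depth / time
Step 2: rate = 37.1 / 81
rate = 0.458 um/min


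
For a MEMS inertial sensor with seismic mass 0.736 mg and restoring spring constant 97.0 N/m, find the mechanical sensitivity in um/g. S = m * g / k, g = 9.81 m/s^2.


Step 1: Convert mass: m = 0.736 mg = 7.36e-07 kg
Step 2: S = m * g / k = 7.36e-07 * 9.81 / 97.0
Step 3: S = 7.44e-08 m/g
Step 4: Convert to um/g: S = 0.074 um/g


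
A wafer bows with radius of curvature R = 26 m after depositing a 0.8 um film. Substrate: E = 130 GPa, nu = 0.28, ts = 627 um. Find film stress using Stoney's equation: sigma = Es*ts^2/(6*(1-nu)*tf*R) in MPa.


Step 1: Compute numerator: Es * ts^2 = 130 * 627^2 = 51106770 (GPa*um^2)
Step 2: Compute denominator (R in um): 6*(1-nu)*tf*R = 6*0.72*0.8*26e6 = 89856000.0 (um^2)
Step 3: sigma (GPa) = 51106770 / 89856000.0 = 5.68763e-01 GPa
Step 4: Convert to MPa (x1000): sigma = 568.8 MPa


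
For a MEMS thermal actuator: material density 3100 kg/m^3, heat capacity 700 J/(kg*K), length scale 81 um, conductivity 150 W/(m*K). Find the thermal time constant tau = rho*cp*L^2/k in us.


Step 1: Convert L to m: L = 81e-6 m
Step 2: L^2 = (81e-6)^2 = 6.561e-09 m^2
Step 3: tau = 3100 * 700 * 6.561e-09 / 150 = 9.49158e-05 s
Step 4: Convert to microseconds (multiply by 1e6).
tau = 94.916 us
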